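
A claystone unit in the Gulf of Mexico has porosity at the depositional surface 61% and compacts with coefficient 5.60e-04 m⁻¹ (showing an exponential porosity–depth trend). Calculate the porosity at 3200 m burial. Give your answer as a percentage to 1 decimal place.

10.2%

Working in km (1 km = 1000 m; β in km⁻¹ = β in m⁻¹ × 1000):
φ = φ₀·exp(−β·z) = 0.61 × exp(−0.56 × 3.2) = 0.61 × exp(−1.792)
  = 0.61 × 0.1666 = 0.1016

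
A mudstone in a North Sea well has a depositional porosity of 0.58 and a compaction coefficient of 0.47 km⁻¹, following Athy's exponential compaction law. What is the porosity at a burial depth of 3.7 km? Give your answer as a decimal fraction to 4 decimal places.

0.1019

φ = φ₀·exp(−c·d) = 0.58 × exp(−0.47 × 3.7) = 0.58 × exp(−1.739)
  = 0.58 × 0.1757 = 0.1019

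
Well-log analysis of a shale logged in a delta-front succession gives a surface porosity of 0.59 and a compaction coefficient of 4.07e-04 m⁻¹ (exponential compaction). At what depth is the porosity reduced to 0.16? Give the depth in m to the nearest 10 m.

Working in km (1 km = 1000 m; c in km⁻¹ = c in m⁻¹ × 1000):
Invert Athy's law: z = ln(n₀/n) / c
z = ln(0.59/0.16) / 0.407 = ln(3.687) / 0.407 = 1.3049 / 0.407 = 3.206 km

3210 m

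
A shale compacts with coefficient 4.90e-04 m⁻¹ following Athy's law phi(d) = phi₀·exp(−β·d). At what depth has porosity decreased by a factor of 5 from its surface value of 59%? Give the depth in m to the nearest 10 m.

3280 m

Working in km (1 km = 1000 m; β in km⁻¹ = β in m⁻¹ × 1000):
phi/phi₀ = 1/5 ⇒ exp(−β·d) = 1/5 ⇒ d = ln(5) / β
d = 1.6094 / 0.49 = 3.285 km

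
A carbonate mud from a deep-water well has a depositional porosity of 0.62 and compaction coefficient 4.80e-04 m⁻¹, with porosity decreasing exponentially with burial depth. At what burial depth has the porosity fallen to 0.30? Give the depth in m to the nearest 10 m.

Working in km (1 km = 1000 m; k in km⁻¹ = k in m⁻¹ × 1000):
Invert Athy's law: d = ln(n₀/n) / k
d = ln(0.62/0.3) / 0.48 = ln(2.067) / 0.48 = 0.7259 / 0.48 = 1.512 km

1510 m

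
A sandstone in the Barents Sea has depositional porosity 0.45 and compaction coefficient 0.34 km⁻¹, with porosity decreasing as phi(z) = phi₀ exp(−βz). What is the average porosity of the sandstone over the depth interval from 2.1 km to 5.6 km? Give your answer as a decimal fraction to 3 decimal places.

⟨phi⟩ = (1/(z₂−z₁)) ∫ phi₀ e^(−βz) dz = phi₀·(e^(−β·z₁) − e^(−β·z₂)) / (β·(z₂−z₁))
e^(−0.34×2.1) = 0.4897; e^(−0.34×5.6) = 0.1490
⟨phi⟩ = 0.45 × (0.4897 − 0.1490) / (0.34 × 3.5) = 0.45 × 0.2863 = 0.1288

0.129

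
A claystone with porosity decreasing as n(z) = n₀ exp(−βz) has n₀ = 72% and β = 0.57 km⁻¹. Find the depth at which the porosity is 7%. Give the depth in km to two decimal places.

Invert Athy's law: z = ln(n₀/n) / β
z = ln(0.72/0.07) / 0.57 = ln(10.29) / 0.57 = 2.3308 / 0.57 = 4.089 km

4.09 km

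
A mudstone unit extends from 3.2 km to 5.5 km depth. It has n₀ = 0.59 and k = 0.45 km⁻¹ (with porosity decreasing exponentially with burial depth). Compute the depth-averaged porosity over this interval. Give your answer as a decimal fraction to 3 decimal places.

0.087

⟨n⟩ = (1/(d₂−d₁)) ∫ n₀ e^(−kd) dd = n₀·(e^(−k·d₁) − e^(−k·d₂)) / (k·(d₂−d₁))
e^(−0.45×3.2) = 0.2369; e^(−0.45×5.5) = 0.0842
⟨n⟩ = 0.59 × (0.2369 − 0.0842) / (0.45 × 2.3) = 0.59 × 0.1476 = 0.0871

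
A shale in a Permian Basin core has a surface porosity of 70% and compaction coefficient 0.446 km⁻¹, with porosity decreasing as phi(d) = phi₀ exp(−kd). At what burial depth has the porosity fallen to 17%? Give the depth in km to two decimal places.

3.17 km

Invert Athy's law: d = ln(phi₀/phi) / k
d = ln(0.7/0.17) / 0.446 = ln(4.118) / 0.446 = 1.4153 / 0.446 = 3.173 km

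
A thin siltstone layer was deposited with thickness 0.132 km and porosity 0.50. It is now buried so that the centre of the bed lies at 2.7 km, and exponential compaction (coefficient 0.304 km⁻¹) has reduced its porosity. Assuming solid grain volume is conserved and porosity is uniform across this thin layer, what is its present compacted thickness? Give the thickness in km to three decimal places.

0.085 km

Porosity at 2.7 km: φ = 0.5·exp(−0.304×2.7) = 0.2200
Solid-volume conservation: h(1−φ) = h₀(1−φ₀) ⇒ h = h₀·(1−φ₀)/(1−φ)
h = 0.132 × (1 − 0.5)/(1 − 0.2200) = 0.132 × 0.6411 = 0.0846 km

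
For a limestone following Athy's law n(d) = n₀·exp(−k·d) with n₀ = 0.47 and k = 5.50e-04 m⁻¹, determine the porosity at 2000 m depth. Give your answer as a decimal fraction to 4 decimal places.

0.1564

Working in km (1 km = 1000 m; k in km⁻¹ = k in m⁻¹ × 1000):
n = n₀·exp(−k·d) = 0.47 × exp(−0.55 × 2) = 0.47 × exp(−1.1)
  = 0.47 × 0.3329 = 0.1564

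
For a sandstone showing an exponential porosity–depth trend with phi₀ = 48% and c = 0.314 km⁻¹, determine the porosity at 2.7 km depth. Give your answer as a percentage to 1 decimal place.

20.6%

phi = phi₀·exp(−c·d) = 0.48 × exp(−0.314 × 2.7) = 0.48 × exp(−0.8478)
  = 0.48 × 0.4284 = 0.2056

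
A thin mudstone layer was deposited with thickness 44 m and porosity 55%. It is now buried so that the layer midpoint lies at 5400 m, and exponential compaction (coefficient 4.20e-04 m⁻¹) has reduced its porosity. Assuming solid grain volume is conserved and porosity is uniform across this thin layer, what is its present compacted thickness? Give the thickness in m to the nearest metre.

Working in km (1 km = 1000 m; β in km⁻¹ = β in m⁻¹ × 1000):
Porosity at 5.4 km: n = 0.55·exp(−0.42×5.4) = 0.0569
Solid-volume conservation: h(1−n) = h₀(1−n₀) ⇒ h = h₀·(1−n₀)/(1−n)
h = 0.044 × (1 − 0.55)/(1 − 0.0569) = 0.044 × 0.4772 = 0.0210 km

21 m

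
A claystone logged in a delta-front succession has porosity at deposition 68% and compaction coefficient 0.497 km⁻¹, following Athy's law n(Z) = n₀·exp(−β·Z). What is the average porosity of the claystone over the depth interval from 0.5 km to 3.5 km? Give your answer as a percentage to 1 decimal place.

27.6%

⟨n⟩ = (1/(Z₂−Z₁)) ∫ n₀ e^(−βZ) dZ = n₀·(e^(−β·Z₁) − e^(−β·Z₂)) / (β·(Z₂−Z₁))
e^(−0.497×0.5) = 0.7800; e^(−0.497×3.5) = 0.1756
⟨n⟩ = 0.68 × (0.7800 − 0.1756) / (0.497 × 3) = 0.68 × 0.4053 = 0.2756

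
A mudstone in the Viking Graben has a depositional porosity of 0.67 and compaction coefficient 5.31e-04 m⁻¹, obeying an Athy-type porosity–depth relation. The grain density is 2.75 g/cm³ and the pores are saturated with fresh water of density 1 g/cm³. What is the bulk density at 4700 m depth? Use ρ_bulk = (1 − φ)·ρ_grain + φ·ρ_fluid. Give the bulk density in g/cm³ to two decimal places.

2.65 g/cm³

Working in km (1 km = 1000 m; c in km⁻¹ = c in m⁻¹ × 1000):
Porosity at depth: n = 0.67·exp(−0.531×4.7) = 0.67×0.0824 = 0.0552
Bulk density: ρ_b = (1−n)ρ_g + n·ρ_f = 0.9448×2.75 + 0.0552×1
       = 2.598 + 0.055 = 2.653 g/cm³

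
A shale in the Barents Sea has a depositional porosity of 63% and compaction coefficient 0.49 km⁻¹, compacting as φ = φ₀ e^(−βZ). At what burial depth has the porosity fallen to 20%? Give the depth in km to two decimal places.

Invert Athy's law: Z = ln(φ₀/φ) / β
Z = ln(0.63/0.2) / 0.49 = ln(3.15) / 0.49 = 1.1474 / 0.49 = 2.342 km

2.34 km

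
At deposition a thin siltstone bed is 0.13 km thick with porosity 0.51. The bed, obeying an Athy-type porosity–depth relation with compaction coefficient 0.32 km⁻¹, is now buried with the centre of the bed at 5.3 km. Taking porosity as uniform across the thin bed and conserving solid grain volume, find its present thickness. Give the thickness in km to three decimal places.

0.070 km

Porosity at 5.3 km: n = 0.51·exp(−0.32×5.3) = 0.0935
Solid-volume conservation: h(1−n) = h₀(1−n₀) ⇒ h = h₀·(1−n₀)/(1−n)
h = 0.13 × (1 − 0.51)/(1 − 0.0935) = 0.13 × 0.5406 = 0.0703 km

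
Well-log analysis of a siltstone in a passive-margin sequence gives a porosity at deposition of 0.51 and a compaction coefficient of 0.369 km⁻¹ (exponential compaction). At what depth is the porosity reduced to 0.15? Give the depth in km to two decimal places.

3.32 km

Invert Athy's law: Z = ln(φ₀/φ) / β
Z = ln(0.51/0.15) / 0.369 = ln(3.4) / 0.369 = 1.2238 / 0.369 = 3.316 km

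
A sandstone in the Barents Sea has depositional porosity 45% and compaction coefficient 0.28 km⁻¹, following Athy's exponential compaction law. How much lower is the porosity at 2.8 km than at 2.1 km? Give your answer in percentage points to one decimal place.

n(2.1) = 0.45·e^(−0.28×2.1) = 0.2499
n(2.8) = 0.45·e^(−0.28×2.8) = 0.2055
Δn = 0.2499 − 0.2055 = 0.0445

4.4 percentage points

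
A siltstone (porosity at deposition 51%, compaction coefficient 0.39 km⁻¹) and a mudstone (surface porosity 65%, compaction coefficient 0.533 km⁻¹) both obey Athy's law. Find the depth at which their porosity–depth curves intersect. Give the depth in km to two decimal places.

1.70 km

Set n₀ₐ e^(−cₐZ) = n₀ᵦ e^(−cᵦZ) ⇒ ln(n₀ₐ/n₀ᵦ) = (cₐ − cᵦ)·Z
Z = ln(0.51/0.65) / (0.39 − 0.533) = -0.2426 / -0.143 = 1.696 km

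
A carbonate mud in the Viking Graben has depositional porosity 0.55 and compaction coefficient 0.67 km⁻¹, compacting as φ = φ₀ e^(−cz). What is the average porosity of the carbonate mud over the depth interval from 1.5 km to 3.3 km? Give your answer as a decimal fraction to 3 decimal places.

0.117

⟨φ⟩ = (1/(z₂−z₁)) ∫ φ₀ e^(−cz) dz = φ₀·(e^(−c·z₁) − e^(−c·z₂)) / (c·(z₂−z₁))
e^(−0.67×1.5) = 0.3660; e^(−0.67×3.3) = 0.1096
⟨φ⟩ = 0.55 × (0.3660 − 0.1096) / (0.67 × 1.8) = 0.55 × 0.2126 = 0.1170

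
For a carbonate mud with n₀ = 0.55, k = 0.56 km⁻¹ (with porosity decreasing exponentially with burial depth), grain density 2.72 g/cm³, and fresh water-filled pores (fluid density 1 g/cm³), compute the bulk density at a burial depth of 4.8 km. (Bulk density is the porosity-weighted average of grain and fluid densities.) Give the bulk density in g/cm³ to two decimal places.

Porosity at depth: n = 0.55·exp(−0.56×4.8) = 0.55×0.0680 = 0.0374
Bulk density: ρ_b = (1−n)ρ_g + n·ρ_f = 0.9626×2.72 + 0.0374×1
       = 2.618 + 0.037 = 2.656 g/cm³

2.66 g/cm³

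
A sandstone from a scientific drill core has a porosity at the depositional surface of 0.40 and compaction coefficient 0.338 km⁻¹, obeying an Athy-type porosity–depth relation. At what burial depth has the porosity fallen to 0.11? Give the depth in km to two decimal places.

3.82 km

Invert Athy's law: z = ln(φ₀/φ) / c
z = ln(0.4/0.11) / 0.338 = ln(3.636) / 0.338 = 1.2910 / 0.338 = 3.819 km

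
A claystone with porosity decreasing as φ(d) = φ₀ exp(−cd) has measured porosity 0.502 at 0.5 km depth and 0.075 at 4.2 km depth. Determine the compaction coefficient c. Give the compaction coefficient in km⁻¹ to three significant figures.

Athy: φ(d) = φ₀ e^(−cd) ⇒ φ₁/φ₂ = e^{c(d₂−d₁)} ⇒ c = ln(φ₁/φ₂)/(d₂−d₁)
c = ln(0.502/0.075) / (4.2 − 0.5) = ln(6.693) / 3.7 = 1.9011 / 3.7 = 0.5138 km⁻¹

0.514 km⁻¹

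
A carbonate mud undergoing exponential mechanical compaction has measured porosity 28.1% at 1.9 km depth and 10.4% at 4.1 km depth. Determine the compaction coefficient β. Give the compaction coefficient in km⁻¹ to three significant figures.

Athy: n(Z) = n₀ e^(−βZ) ⇒ n₁/n₂ = e^{β(Z₂−Z₁)} ⇒ β = ln(n₁/n₂)/(Z₂−Z₁)
β = ln(0.281/0.104) / (4.1 − 1.9) = ln(2.702) / 2.2 = 0.9940 / 2.2 = 0.4518 km⁻¹

0.452 km⁻¹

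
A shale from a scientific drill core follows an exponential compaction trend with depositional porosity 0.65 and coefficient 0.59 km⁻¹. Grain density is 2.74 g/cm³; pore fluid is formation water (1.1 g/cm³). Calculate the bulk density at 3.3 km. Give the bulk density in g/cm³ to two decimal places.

Porosity at depth: n = 0.65·exp(−0.59×3.3) = 0.65×0.1427 = 0.0928
Bulk density: ρ_b = (1−n)ρ_g + n·ρ_f = 0.9072×2.74 + 0.0928×1.1
       = 2.486 + 0.102 = 2.588 g/cm³

2.59 g/cm³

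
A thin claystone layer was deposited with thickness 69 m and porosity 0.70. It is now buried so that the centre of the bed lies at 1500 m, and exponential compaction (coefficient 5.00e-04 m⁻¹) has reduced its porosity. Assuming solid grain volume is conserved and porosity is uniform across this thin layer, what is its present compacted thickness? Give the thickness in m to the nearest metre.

31 m

Working in km (1 km = 1000 m; k in km⁻¹ = k in m⁻¹ × 1000):
Porosity at 1.5 km: φ = 0.7·exp(−0.5×1.5) = 0.3307
Solid-volume conservation: h(1−φ) = h₀(1−φ₀) ⇒ h = h₀·(1−φ₀)/(1−φ)
h = 0.069 × (1 − 0.7)/(1 − 0.3307) = 0.069 × 0.4482 = 0.0309 km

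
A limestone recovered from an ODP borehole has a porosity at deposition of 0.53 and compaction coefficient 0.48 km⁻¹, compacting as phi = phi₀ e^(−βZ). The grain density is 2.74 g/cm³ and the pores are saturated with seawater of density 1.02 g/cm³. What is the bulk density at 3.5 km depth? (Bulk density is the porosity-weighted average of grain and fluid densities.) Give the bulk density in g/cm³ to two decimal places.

2.57 g/cm³

Porosity at depth: phi = 0.53·exp(−0.48×3.5) = 0.53×0.1864 = 0.0988
Bulk density: ρ_b = (1−phi)ρ_g + phi·ρ_f = 0.9012×2.74 + 0.0988×1.02
       = 2.469 + 0.101 = 2.570 g/cm³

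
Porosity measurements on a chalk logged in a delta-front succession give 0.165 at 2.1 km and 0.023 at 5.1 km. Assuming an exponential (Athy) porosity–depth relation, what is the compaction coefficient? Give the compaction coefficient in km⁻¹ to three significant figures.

0.657 km⁻¹

Athy: n(z) = n₀ e^(−cz) ⇒ n₁/n₂ = e^{c(z₂−z₁)} ⇒ c = ln(n₁/n₂)/(z₂−z₁)
c = ln(0.165/0.023) / (5.1 − 2.1) = ln(7.174) / 3 = 1.9705 / 3 = 0.6568 km⁻¹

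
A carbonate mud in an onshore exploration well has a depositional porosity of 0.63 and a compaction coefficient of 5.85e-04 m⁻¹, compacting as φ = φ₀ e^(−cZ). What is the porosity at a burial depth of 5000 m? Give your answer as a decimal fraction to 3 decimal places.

Working in km (1 km = 1000 m; c in km⁻¹ = c in m⁻¹ × 1000):
φ = φ₀·exp(−c·Z) = 0.63 × exp(−0.585 × 5) = 0.63 × exp(−2.925)
  = 0.63 × 0.0537 = 0.0338

0.034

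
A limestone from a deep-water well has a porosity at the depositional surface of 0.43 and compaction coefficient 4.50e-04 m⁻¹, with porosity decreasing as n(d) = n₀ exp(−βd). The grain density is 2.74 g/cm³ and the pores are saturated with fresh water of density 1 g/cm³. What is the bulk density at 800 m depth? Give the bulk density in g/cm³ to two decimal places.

2.22 g/cm³

Working in km (1 km = 1000 m; β in km⁻¹ = β in m⁻¹ × 1000):
Porosity at depth: n = 0.43·exp(−0.45×0.8) = 0.43×0.6977 = 0.3000
Bulk density: ρ_b = (1−n)ρ_g + n·ρ_f = 0.7000×2.74 + 0.3000×1
       = 1.918 + 0.300 = 2.218 g/cm³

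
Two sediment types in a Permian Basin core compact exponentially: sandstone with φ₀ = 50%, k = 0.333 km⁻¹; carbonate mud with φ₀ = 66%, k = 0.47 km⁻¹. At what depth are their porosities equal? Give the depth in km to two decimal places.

Set φ₀ₐ e^(−kₐZ) = φ₀ᵦ e^(−kᵦZ) ⇒ ln(φ₀ₐ/φ₀ᵦ) = (kₐ − kᵦ)·Z
Z = ln(0.5/0.66) / (0.333 − 0.47) = -0.2776 / -0.137 = 2.027 km

2.03 km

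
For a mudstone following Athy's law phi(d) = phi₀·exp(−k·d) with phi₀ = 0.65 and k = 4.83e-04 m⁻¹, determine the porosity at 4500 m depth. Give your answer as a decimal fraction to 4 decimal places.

0.0740

Working in km (1 km = 1000 m; k in km⁻¹ = k in m⁻¹ × 1000):
phi = phi₀·exp(−k·d) = 0.65 × exp(−0.483 × 4.5) = 0.65 × exp(−2.173)
  = 0.65 × 0.1138 = 0.0740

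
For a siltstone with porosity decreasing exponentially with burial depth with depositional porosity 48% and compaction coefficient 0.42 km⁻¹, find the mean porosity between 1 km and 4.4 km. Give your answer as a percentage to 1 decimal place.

⟨phi⟩ = (1/(z₂−z₁)) ∫ phi₀ e^(−βz) dz = phi₀·(e^(−β·z₁) − e^(−β·z₂)) / (β·(z₂−z₁))
e^(−0.42×1) = 0.6570; e^(−0.42×4.4) = 0.1576
⟨phi⟩ = 0.48 × (0.6570 − 0.1576) / (0.42 × 3.4) = 0.48 × 0.3498 = 0.1679

16.8%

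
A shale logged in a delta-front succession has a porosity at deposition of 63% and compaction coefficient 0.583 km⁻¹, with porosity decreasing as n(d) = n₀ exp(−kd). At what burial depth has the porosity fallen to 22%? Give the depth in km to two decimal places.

1.80 km

Invert Athy's law: d = ln(n₀/n) / k
d = ln(0.63/0.22) / 0.583 = ln(2.864) / 0.583 = 1.0521 / 0.583 = 1.805 km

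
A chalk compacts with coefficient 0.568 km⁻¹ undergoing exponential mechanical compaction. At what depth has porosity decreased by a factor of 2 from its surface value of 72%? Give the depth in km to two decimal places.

n/n₀ = 1/2 ⇒ exp(−c·z) = 1/2 ⇒ z = ln(2) / c
z = 0.6931 / 0.568 = 1.220 km

1.22 km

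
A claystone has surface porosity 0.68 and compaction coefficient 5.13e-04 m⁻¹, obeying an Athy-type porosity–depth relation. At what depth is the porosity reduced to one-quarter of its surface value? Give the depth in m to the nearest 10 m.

Working in km (1 km = 1000 m; c in km⁻¹ = c in m⁻¹ × 1000):
n/n₀ = 1/4 ⇒ exp(−c·Z) = 1/4 ⇒ Z = ln(4) / c
Z = 1.3863 / 0.513 = 2.702 km

2700 m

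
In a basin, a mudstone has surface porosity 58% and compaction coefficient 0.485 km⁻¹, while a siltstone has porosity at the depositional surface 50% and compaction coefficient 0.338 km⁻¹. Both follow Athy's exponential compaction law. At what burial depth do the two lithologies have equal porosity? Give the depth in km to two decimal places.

1.01 km

Set n₀ₐ e^(−kₐZ) = n₀ᵦ e^(−kᵦZ) ⇒ ln(n₀ₐ/n₀ᵦ) = (kₐ − kᵦ)·Z
Z = ln(0.58/0.5) / (0.485 − 0.338) = 0.1484 / 0.147 = 1.010 km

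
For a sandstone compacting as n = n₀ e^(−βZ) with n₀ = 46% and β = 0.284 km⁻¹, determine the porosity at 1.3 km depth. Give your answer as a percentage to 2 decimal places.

n = n₀·exp(−β·Z) = 0.46 × exp(−0.284 × 1.3) = 0.46 × exp(−0.3692)
  = 0.46 × 0.6913 = 0.3180

31.80%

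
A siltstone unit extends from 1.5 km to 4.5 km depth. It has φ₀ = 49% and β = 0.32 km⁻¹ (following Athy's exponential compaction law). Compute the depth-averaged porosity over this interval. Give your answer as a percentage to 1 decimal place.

⟨φ⟩ = (1/(Z₂−Z₁)) ∫ φ₀ e^(−βZ) dZ = φ₀·(e^(−β·Z₁) − e^(−β·Z₂)) / (β·(Z₂−Z₁))
e^(−0.32×1.5) = 0.6188; e^(−0.32×4.5) = 0.2369
⟨φ⟩ = 0.49 × (0.6188 − 0.2369) / (0.32 × 3) = 0.49 × 0.3978 = 0.1949

19.5%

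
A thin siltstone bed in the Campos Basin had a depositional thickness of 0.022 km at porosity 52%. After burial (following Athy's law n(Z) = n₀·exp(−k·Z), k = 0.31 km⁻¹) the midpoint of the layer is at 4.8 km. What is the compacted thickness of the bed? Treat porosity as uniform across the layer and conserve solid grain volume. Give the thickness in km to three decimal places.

Porosity at 4.8 km: n = 0.52·exp(−0.31×4.8) = 0.1174
Solid-volume conservation: h(1−n) = h₀(1−n₀) ⇒ h = h₀·(1−n₀)/(1−n)
h = 0.022 × (1 − 0.52)/(1 − 0.1174) = 0.022 × 0.5439 = 0.0120 km

0.012 km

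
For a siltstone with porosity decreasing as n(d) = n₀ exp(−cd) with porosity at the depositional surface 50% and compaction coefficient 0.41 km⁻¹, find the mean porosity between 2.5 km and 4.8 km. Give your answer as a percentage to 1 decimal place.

⟨n⟩ = (1/(d₂−d₁)) ∫ n₀ e^(−cd) dd = n₀·(e^(−c·d₁) − e^(−c·d₂)) / (c·(d₂−d₁))
e^(−0.41×2.5) = 0.3588; e^(−0.41×4.8) = 0.1397
⟨n⟩ = 0.5 × (0.3588 − 0.1397) / (0.41 × 2.3) = 0.5 × 0.2323 = 0.1162

11.6%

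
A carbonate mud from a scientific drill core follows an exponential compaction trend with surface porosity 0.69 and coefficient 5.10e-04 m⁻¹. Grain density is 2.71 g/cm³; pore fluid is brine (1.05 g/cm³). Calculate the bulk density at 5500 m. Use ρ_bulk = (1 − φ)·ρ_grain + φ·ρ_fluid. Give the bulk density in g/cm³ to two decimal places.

2.64 g/cm³

Working in km (1 km = 1000 m; c in km⁻¹ = c in m⁻¹ × 1000):
Porosity at depth: φ = 0.69·exp(−0.51×5.5) = 0.69×0.0605 = 0.0417
Bulk density: ρ_b = (1−φ)ρ_g + φ·ρ_f = 0.9583×2.71 + 0.0417×1.05
       = 2.597 + 0.044 = 2.641 g/cm³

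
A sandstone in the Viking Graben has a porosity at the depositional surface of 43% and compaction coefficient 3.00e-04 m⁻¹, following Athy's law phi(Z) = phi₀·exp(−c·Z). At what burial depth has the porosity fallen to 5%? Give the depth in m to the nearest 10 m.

Working in km (1 km = 1000 m; c in km⁻¹ = c in m⁻¹ × 1000):
Invert Athy's law: Z = ln(phi₀/phi) / c
Z = ln(0.43/0.05) / 0.3 = ln(8.6) / 0.3 = 2.1518 / 0.3 = 7.173 km

7170 m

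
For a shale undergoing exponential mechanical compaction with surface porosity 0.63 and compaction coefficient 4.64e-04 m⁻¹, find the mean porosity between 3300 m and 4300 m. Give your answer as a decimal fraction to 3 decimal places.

0.109

Working in km (1 km = 1000 m; β in km⁻¹ = β in m⁻¹ × 1000):
⟨phi⟩ = (1/(z₂−z₁)) ∫ phi₀ e^(−βz) dz = phi₀·(e^(−β·z₁) − e^(−β·z₂)) / (β·(z₂−z₁))
e^(−0.464×3.3) = 0.2163; e^(−0.464×4.3) = 0.1360
⟨phi⟩ = 0.63 × (0.2163 − 0.1360) / (0.464 × 1) = 0.63 × 0.1730 = 0.1090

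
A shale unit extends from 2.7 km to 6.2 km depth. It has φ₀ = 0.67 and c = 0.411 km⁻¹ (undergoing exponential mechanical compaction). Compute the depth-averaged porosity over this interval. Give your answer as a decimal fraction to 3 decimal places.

0.117

⟨φ⟩ = (1/(z₂−z₁)) ∫ φ₀ e^(−cz) dz = φ₀·(e^(−c·z₁) − e^(−c·z₂)) / (c·(z₂−z₁))
e^(−0.411×2.7) = 0.3297; e^(−0.411×6.2) = 0.0782
⟨φ⟩ = 0.67 × (0.3297 − 0.0782) / (0.411 × 3.5) = 0.67 × 0.1748 = 0.1171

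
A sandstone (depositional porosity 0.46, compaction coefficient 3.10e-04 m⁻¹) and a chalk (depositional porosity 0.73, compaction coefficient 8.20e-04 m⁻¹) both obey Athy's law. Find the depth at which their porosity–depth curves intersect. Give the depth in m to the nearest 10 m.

910 m

Working in km (1 km = 1000 m; β in km⁻¹ = β in m⁻¹ × 1000):
Set φ₀ₐ e^(−βₐZ) = φ₀ᵦ e^(−βᵦZ) ⇒ ln(φ₀ₐ/φ₀ᵦ) = (βₐ − βᵦ)·Z
Z = ln(0.46/0.73) / (0.31 − 0.82) = -0.4618 / -0.51 = 0.906 km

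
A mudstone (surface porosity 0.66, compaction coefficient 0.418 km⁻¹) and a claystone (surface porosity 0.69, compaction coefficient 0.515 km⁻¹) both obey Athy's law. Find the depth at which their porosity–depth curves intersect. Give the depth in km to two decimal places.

Set φ₀ₐ e^(−cₐd) = φ₀ᵦ e^(−cᵦd) ⇒ ln(φ₀ₐ/φ₀ᵦ) = (cₐ − cᵦ)·d
d = ln(0.66/0.69) / (0.418 − 0.515) = -0.0445 / -0.097 = 0.458 km

0.46 km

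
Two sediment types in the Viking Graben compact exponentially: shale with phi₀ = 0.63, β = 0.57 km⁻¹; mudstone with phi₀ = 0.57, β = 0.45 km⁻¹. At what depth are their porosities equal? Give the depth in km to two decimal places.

Set phi₀ₐ e^(−βₐd) = phi₀ᵦ e^(−βᵦd) ⇒ ln(phi₀ₐ/phi₀ᵦ) = (βₐ − βᵦ)·d
d = ln(0.63/0.57) / (0.57 − 0.45) = 0.1001 / 0.12 = 0.834 km

0.83 km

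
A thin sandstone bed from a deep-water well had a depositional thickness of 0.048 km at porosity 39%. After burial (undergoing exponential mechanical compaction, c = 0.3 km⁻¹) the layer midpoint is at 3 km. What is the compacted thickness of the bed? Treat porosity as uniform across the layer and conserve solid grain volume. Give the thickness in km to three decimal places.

Porosity at 3 km: phi = 0.39·exp(−0.3×3) = 0.1586
Solid-volume conservation: h(1−phi) = h₀(1−phi₀) ⇒ h = h₀·(1−phi₀)/(1−phi)
h = 0.048 × (1 − 0.39)/(1 − 0.1586) = 0.048 × 0.7249 = 0.0348 km

0.035 km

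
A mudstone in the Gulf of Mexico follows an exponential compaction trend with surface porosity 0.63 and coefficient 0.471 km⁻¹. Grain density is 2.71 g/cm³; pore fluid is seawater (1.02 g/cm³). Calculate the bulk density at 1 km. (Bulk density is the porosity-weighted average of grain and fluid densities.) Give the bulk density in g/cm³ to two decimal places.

Porosity at depth: φ = 0.63·exp(−0.471×1) = 0.63×0.6244 = 0.3934
Bulk density: ρ_b = (1−φ)ρ_g + φ·ρ_f = 0.6066×2.71 + 0.3934×1.02
       = 1.644 + 0.401 = 2.045 g/cm³

2.05 g/cm³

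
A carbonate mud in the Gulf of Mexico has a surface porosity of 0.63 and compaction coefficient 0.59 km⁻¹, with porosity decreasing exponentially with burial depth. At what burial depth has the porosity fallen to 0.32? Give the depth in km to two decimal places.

Invert Athy's law: z = ln(phi₀/phi) / β
z = ln(0.63/0.32) / 0.59 = ln(1.969) / 0.59 = 0.6774 / 0.59 = 1.148 km

1.15 km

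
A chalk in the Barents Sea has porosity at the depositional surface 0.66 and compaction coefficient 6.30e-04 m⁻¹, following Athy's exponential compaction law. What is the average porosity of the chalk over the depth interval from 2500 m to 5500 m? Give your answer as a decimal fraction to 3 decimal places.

0.061

Working in km (1 km = 1000 m; β in km⁻¹ = β in m⁻¹ × 1000):
⟨φ⟩ = (1/(z₂−z₁)) ∫ φ₀ e^(−βz) dz = φ₀·(e^(−β·z₁) − e^(−β·z₂)) / (β·(z₂−z₁))
e^(−0.63×2.5) = 0.2070; e^(−0.63×5.5) = 0.0313
⟨φ⟩ = 0.66 × (0.2070 − 0.0313) / (0.63 × 3) = 0.66 × 0.0930 = 0.0614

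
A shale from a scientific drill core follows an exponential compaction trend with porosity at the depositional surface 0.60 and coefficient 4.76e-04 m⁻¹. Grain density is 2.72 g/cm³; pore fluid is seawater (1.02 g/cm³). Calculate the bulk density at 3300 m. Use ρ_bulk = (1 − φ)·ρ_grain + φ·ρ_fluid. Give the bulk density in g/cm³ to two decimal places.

2.51 g/cm³

Working in km (1 km = 1000 m; k in km⁻¹ = k in m⁻¹ × 1000):
Porosity at depth: n = 0.6·exp(−0.476×3.3) = 0.6×0.2079 = 0.1247
Bulk density: ρ_b = (1−n)ρ_g + n·ρ_f = 0.8753×2.72 + 0.1247×1.02
       = 2.381 + 0.127 = 2.508 g/cm³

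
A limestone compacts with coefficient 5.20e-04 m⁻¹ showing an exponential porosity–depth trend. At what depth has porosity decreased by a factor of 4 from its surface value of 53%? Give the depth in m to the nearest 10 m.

2670 m

Working in km (1 km = 1000 m; β in km⁻¹ = β in m⁻¹ × 1000):
phi/phi₀ = 1/4 ⇒ exp(−β·d) = 1/4 ⇒ d = ln(4) / β
d = 1.3863 / 0.52 = 2.666 km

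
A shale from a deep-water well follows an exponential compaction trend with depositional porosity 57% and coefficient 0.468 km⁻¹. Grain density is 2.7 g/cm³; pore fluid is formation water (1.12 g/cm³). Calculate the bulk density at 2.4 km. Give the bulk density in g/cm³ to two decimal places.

Porosity at depth: phi = 0.57·exp(−0.468×2.4) = 0.57×0.3252 = 0.1854
Bulk density: ρ_b = (1−phi)ρ_g + phi·ρ_f = 0.8146×2.7 + 0.1854×1.12
       = 2.199 + 0.208 = 2.407 g/cm³

2.41 g/cm³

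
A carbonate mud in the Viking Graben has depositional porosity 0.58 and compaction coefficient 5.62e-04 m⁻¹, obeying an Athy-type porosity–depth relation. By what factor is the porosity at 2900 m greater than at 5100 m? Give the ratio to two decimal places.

Working in km (1 km = 1000 m; β in km⁻¹ = β in m⁻¹ × 1000):
n(d₁)/n(d₂) = e^(−β·d₁)/e^(−β·d₂) = e^{β(d₂−d₁)}
= exp(0.562 × 2.2) = exp(1.236) = 3.4432

3.44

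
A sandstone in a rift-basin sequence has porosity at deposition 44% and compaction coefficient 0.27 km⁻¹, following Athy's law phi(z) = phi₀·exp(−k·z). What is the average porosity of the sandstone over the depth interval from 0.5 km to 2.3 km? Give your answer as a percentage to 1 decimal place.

30.4%

⟨phi⟩ = (1/(z₂−z₁)) ∫ phi₀ e^(−kz) dz = phi₀·(e^(−k·z₁) − e^(−k·z₂)) / (k·(z₂−z₁))
e^(−0.27×0.5) = 0.8737; e^(−0.27×2.3) = 0.5374
⟨phi⟩ = 0.44 × (0.8737 − 0.5374) / (0.27 × 1.8) = 0.44 × 0.6920 = 0.3045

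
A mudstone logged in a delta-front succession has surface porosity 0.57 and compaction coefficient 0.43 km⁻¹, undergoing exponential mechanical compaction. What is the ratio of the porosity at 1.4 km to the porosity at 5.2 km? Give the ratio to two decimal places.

5.12

φ(Z₁)/φ(Z₂) = e^(−k·Z₁)/e^(−k·Z₂) = e^{k(Z₂−Z₁)}
= exp(0.43 × 3.8) = exp(1.634) = 5.1243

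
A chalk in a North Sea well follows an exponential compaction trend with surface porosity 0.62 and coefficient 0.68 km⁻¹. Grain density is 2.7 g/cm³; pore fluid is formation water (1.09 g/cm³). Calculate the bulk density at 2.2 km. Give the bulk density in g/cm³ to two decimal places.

2.48 g/cm³

Porosity at depth: φ = 0.62·exp(−0.68×2.2) = 0.62×0.2240 = 0.1389
Bulk density: ρ_b = (1−φ)ρ_g + φ·ρ_f = 0.8611×2.7 + 0.1389×1.09
       = 2.325 + 0.151 = 2.476 g/cm³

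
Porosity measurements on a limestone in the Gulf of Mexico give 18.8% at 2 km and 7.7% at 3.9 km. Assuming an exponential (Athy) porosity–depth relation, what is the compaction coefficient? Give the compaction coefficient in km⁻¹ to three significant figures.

0.470 km⁻¹

Athy: φ(z) = φ₀ e^(−cz) ⇒ φ₁/φ₂ = e^{c(z₂−z₁)} ⇒ c = ln(φ₁/φ₂)/(z₂−z₁)
c = ln(0.188/0.077) / (3.9 − 2) = ln(2.442) / 1.9 = 0.8926 / 1.9 = 0.4698 km⁻¹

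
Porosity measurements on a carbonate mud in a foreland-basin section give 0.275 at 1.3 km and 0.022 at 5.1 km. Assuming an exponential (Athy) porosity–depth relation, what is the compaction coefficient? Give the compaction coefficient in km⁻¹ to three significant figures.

Athy: φ(d) = φ₀ e^(−kd) ⇒ φ₁/φ₂ = e^{k(d₂−d₁)} ⇒ k = ln(φ₁/φ₂)/(d₂−d₁)
k = ln(0.275/0.022) / (5.1 − 1.3) = ln(12.5) / 3.8 = 2.5257 / 3.8 = 0.6647 km⁻¹

0.665 km⁻¹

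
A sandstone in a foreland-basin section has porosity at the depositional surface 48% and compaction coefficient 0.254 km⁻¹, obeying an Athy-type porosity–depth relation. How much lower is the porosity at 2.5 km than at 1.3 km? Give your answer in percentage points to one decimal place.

9.1 percentage points

phi(1.3) = 0.48·e^(−0.254×1.3) = 0.3450
phi(2.5) = 0.48·e^(−0.254×2.5) = 0.2544
Δphi = 0.3450 − 0.2544 = 0.0906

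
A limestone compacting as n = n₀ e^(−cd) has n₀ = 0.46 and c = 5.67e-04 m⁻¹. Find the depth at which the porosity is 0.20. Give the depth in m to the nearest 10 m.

1470 m

Working in km (1 km = 1000 m; c in km⁻¹ = c in m⁻¹ × 1000):
Invert Athy's law: d = ln(n₀/n) / c
d = ln(0.46/0.2) / 0.567 = ln(2.3) / 0.567 = 0.8329 / 0.567 = 1.469 km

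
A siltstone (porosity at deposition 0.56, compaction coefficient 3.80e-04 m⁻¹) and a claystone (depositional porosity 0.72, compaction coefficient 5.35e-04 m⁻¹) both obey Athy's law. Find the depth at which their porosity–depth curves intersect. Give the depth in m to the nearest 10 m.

1620 m

Working in km (1 km = 1000 m; c in km⁻¹ = c in m⁻¹ × 1000):
Set n₀ₐ e^(−cₐZ) = n₀ᵦ e^(−cᵦZ) ⇒ ln(n₀ₐ/n₀ᵦ) = (cₐ − cᵦ)·Z
Z = ln(0.56/0.72) / (0.38 − 0.535) = -0.2513 / -0.155 = 1.621 km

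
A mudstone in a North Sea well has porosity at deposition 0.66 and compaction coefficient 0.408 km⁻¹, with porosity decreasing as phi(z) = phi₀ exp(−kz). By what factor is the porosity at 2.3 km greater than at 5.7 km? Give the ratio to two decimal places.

phi(z₁)/phi(z₂) = e^(−k·z₁)/e^(−k·z₂) = e^{k(z₂−z₁)}
= exp(0.408 × 3.4) = exp(1.387) = 4.0036

4.00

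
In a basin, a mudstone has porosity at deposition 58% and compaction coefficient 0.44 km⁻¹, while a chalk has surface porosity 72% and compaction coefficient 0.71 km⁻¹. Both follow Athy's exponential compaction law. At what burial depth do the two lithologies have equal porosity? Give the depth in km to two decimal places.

0.80 km

Set phi₀ₐ e^(−cₐZ) = phi₀ᵦ e^(−cᵦZ) ⇒ ln(phi₀ₐ/phi₀ᵦ) = (cₐ − cᵦ)·Z
Z = ln(0.58/0.72) / (0.44 − 0.71) = -0.2162 / -0.27 = 0.801 km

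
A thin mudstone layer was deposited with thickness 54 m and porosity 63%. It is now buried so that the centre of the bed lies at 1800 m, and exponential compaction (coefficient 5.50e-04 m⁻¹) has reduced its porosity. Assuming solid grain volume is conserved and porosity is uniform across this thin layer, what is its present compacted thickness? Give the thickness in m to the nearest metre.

26 m

Working in km (1 km = 1000 m; β in km⁻¹ = β in m⁻¹ × 1000):
Porosity at 1.8 km: φ = 0.63·exp(−0.55×1.8) = 0.2341
Solid-volume conservation: h(1−φ) = h₀(1−φ₀) ⇒ h = h₀·(1−φ₀)/(1−φ)
h = 0.054 × (1 − 0.63)/(1 − 0.2341) = 0.054 × 0.4831 = 0.0261 km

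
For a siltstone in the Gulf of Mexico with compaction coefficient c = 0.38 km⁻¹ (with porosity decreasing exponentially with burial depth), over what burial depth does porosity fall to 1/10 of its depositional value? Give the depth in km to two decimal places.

6.06 km

φ/φ₀ = 1/10 ⇒ exp(−c·z) = 1/10 ⇒ z = ln(10) / c
z = 2.3026 / 0.38 = 6.059 km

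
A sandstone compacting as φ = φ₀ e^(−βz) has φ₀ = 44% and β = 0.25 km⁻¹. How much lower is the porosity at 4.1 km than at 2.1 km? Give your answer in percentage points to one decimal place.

10.2 percentage points

φ(2.1) = 0.44·e^(−0.25×2.1) = 0.2603
φ(4.1) = 0.44·e^(−0.25×4.1) = 0.1579
Δφ = 0.2603 − 0.1579 = 0.1024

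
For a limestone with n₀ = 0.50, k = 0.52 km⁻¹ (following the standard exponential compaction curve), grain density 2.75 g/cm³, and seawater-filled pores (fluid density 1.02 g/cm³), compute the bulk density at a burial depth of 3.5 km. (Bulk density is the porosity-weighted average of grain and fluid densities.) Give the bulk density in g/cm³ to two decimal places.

Porosity at depth: n = 0.5·exp(−0.52×3.5) = 0.5×0.1620 = 0.0810
Bulk density: ρ_b = (1−n)ρ_g + n·ρ_f = 0.9190×2.75 + 0.0810×1.02
       = 2.527 + 0.083 = 2.610 g/cm³

2.61 g/cm³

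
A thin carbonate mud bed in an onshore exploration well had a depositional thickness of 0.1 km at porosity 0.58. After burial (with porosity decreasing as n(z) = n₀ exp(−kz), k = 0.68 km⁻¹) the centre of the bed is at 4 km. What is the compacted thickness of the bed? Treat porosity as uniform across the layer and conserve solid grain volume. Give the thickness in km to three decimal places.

0.044 km

Porosity at 4 km: n = 0.58·exp(−0.68×4) = 0.0382
Solid-volume conservation: h(1−n) = h₀(1−n₀) ⇒ h = h₀·(1−n₀)/(1−n)
h = 0.1 × (1 − 0.58)/(1 − 0.0382) = 0.1 × 0.4367 = 0.0437 km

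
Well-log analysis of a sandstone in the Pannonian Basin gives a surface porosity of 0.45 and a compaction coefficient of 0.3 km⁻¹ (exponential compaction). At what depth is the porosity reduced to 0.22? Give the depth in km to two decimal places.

2.39 km

Invert Athy's law: z = ln(φ₀/φ) / c
z = ln(0.45/0.22) / 0.3 = ln(2.045) / 0.3 = 0.7156 / 0.3 = 2.385 km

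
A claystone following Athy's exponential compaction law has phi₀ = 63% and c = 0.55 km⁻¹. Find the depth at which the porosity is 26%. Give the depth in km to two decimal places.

1.61 km

Invert Athy's law: d = ln(phi₀/phi) / c
d = ln(0.63/0.26) / 0.55 = ln(2.423) / 0.55 = 0.8850 / 0.55 = 1.609 km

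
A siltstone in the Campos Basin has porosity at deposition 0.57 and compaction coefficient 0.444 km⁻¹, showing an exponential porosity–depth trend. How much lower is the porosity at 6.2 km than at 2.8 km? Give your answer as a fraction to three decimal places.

φ(2.8) = 0.57·e^(−0.444×2.8) = 0.1644
φ(6.2) = 0.57·e^(−0.444×6.2) = 0.0363
Δφ = 0.1644 − 0.0363 = 0.1281

0.128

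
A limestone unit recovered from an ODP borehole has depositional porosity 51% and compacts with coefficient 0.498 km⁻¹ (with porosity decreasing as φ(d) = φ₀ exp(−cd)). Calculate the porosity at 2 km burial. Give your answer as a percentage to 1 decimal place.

18.8%

φ = φ₀·exp(−c·d) = 0.51 × exp(−0.498 × 2) = 0.51 × exp(−0.996)
  = 0.51 × 0.3694 = 0.1884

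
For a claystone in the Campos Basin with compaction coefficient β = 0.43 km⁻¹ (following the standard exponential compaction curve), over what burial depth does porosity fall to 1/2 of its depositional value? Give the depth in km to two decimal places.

1.61 km

phi/phi₀ = 1/2 ⇒ exp(−β·z) = 1/2 ⇒ z = ln(2) / β
z = 0.6931 / 0.43 = 1.612 km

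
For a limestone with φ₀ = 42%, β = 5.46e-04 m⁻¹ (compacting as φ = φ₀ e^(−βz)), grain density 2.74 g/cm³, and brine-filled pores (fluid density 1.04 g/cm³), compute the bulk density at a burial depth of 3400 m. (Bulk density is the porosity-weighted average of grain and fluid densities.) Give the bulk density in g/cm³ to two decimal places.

2.63 g/cm³

Working in km (1 km = 1000 m; β in km⁻¹ = β in m⁻¹ × 1000):
Porosity at depth: φ = 0.42·exp(−0.546×3.4) = 0.42×0.1562 = 0.0656
Bulk density: ρ_b = (1−φ)ρ_g + φ·ρ_f = 0.9344×2.74 + 0.0656×1.04
       = 2.560 + 0.068 = 2.628 g/cm³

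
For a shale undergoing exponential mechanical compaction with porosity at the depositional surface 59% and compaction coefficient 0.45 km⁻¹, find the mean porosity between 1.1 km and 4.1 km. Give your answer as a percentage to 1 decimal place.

⟨phi⟩ = (1/(Z₂−Z₁)) ∫ phi₀ e^(−cZ) dZ = phi₀·(e^(−c·Z₁) − e^(−c·Z₂)) / (c·(Z₂−Z₁))
e^(−0.45×1.1) = 0.6096; e^(−0.45×4.1) = 0.1580
⟨phi⟩ = 0.59 × (0.6096 − 0.1580) / (0.45 × 3) = 0.59 × 0.3345 = 0.1973

19.7%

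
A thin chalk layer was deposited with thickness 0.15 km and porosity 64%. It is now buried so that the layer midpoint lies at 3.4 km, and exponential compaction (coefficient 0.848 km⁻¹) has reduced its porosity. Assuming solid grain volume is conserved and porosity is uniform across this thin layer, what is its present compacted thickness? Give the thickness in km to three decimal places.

0.056 km

Porosity at 3.4 km: phi = 0.64·exp(−0.848×3.4) = 0.0358
Solid-volume conservation: h(1−phi) = h₀(1−phi₀) ⇒ h = h₀·(1−phi₀)/(1−phi)
h = 0.15 × (1 − 0.64)/(1 − 0.0358) = 0.15 × 0.3734 = 0.0560 km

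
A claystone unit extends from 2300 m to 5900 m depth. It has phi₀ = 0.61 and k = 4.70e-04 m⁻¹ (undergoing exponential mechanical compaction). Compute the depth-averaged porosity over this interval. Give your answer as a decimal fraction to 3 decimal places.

0.100

Working in km (1 km = 1000 m; k in km⁻¹ = k in m⁻¹ × 1000):
⟨phi⟩ = (1/(Z₂−Z₁)) ∫ phi₀ e^(−kZ) dZ = phi₀·(e^(−k·Z₁) − e^(−k·Z₂)) / (k·(Z₂−Z₁))
e^(−0.47×2.3) = 0.3393; e^(−0.47×5.9) = 0.0625
⟨phi⟩ = 0.61 × (0.3393 − 0.0625) / (0.47 × 3.6) = 0.61 × 0.1636 = 0.0998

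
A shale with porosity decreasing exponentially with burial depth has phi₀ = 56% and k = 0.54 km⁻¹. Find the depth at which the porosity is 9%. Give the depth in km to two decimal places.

Invert Athy's law: d = ln(phi₀/phi) / k
d = ln(0.56/0.09) / 0.54 = ln(6.222) / 0.54 = 1.8281 / 0.54 = 3.385 km

3.39 km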